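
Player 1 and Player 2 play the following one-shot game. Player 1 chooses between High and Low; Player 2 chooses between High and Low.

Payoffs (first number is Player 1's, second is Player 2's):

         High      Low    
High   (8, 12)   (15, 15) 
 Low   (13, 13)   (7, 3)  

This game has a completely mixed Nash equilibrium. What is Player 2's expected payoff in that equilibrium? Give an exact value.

159/13

First find p, the probability Player 1 plays High, from Player 2's indifference between High and Low: 12p + 13(1−p) = 15p + 3(1−p), giving p = 10/13.
Since Player 2 is indifferent in equilibrium, Player 2's expected payoff equals the payoff from either column against (10/13, 3/13). Using High: 12(10/13) + 13(3/13) = 159/13.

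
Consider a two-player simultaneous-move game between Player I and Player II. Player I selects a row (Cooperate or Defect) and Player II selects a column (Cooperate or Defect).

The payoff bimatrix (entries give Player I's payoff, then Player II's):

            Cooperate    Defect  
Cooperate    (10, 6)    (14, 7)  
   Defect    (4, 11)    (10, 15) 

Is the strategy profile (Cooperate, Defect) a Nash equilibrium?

Yes

At (Cooperate, Defect), Player I earns 14; switching to Defect would give 10, so Player I has no profitable deviation.
Player II earns 7; switching to Cooperate would give 6, so Player II has no profitable deviation.
Neither player can gain by a unilateral deviation, so this profile is a Nash equilibrium.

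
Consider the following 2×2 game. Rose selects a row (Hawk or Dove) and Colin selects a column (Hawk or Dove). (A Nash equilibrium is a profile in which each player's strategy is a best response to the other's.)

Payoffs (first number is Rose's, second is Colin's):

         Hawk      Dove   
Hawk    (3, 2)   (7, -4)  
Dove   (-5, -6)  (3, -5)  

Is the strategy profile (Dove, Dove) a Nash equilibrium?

At (Dove, Dove), Rose earns 3; switching to Hawk would give 7, so Rose would deviate.
Colin earns -5; switching to Hawk would give -6, so Colin has no profitable deviation.
Since at least one player can profitably deviate, this is not a Nash equilibrium.

No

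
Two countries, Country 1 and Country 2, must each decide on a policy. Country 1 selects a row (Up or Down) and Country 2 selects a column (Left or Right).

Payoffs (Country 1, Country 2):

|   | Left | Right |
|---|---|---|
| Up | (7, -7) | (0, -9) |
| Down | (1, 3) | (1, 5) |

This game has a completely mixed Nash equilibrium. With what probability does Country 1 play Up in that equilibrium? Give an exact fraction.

1/2

Let p be the probability that Country 1 plays Up. In a completely mixed equilibrium, Country 2 must be indifferent between Left and Right.
Country 2's expected payoff from Left is −7p + 3(1−p); from Right it is −9p + 5(1−p).
Setting these equal: −10p + 3 = −14p + 5, so p = 1/2.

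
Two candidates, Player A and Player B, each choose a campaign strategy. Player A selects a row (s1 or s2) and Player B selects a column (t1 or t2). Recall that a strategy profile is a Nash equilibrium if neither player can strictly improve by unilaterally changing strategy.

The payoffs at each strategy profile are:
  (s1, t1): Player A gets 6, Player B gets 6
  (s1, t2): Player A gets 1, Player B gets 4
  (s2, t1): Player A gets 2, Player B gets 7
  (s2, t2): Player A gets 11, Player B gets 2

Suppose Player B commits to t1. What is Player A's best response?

Against t1, Player A earns 6 from s1 and 2 from s2.
So s1 is the best response.

s1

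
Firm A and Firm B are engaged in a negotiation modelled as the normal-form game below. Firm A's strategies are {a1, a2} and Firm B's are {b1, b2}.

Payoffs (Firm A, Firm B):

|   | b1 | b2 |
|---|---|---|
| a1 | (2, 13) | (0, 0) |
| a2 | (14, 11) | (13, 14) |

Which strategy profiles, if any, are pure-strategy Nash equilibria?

(a2, b2)

(a1, b1): Firm A prefers a2 (14 > 2) — not an equilibrium.
(a1, b2): Firm A prefers a2 (13 > 0); Firm B prefers b1 (13 > 0) — not an equilibrium.
(a2, b1): Firm B prefers b2 (14 > 11) — not an equilibrium.
(a2, b2): Firm A gets 13 ≥ 0 from a1, and Firm B gets 14 ≥ 11 from b1 — Nash equilibrium.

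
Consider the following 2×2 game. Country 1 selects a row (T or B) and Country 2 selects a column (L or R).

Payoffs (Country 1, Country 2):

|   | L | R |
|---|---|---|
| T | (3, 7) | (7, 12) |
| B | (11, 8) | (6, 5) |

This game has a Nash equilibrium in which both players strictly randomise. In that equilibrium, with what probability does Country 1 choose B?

Let x be the probability that Country 1 plays T. In a completely mixed equilibrium, Country 2 must be indifferent between L and R.
Country 2's expected payoff from L is 7x + 8(1−x); from R it is 12x + 5(1−x).
Setting these equal: −x + 8 = 7x + 5, so x = 3/8.
Therefore Country 1 plays B with probability 1 − 3/8 = 5/8.

5/8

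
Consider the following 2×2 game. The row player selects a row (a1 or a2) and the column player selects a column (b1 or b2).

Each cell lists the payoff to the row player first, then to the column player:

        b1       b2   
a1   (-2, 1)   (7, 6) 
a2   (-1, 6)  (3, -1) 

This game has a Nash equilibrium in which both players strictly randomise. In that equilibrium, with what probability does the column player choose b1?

Let q be the probability that the column player plays b1. In a completely mixed equilibrium, the row player must be indifferent between a1 and a2.
The row player's expected payoff from a1 is −2q + 7(1−q); from a2 it is −q + 3(1−q).
Setting these equal: −9q + 7 = −4q + 3, so q = 4/5.

4/5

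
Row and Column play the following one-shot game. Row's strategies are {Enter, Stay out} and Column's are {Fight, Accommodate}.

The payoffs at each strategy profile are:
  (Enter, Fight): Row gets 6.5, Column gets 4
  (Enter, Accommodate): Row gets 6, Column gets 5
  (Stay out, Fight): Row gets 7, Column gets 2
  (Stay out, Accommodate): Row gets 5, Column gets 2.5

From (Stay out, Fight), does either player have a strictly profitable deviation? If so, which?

Column

Row at (Stay out, Fight) earns 7; deviating to Enter yields 6.5 — not better.
Column earns 2; deviating to Accommodate yields 2.5 — a strict improvement.
Only Column has a strictly profitable deviation.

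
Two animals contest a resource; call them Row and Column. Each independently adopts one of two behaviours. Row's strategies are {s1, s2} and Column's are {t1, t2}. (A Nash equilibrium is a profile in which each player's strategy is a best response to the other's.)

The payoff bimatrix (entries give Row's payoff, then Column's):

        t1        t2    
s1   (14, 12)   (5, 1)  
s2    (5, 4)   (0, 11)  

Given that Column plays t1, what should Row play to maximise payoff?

Against t1, Row earns 14 from s1 and 5 from s2.
So s1 is the best response.

s1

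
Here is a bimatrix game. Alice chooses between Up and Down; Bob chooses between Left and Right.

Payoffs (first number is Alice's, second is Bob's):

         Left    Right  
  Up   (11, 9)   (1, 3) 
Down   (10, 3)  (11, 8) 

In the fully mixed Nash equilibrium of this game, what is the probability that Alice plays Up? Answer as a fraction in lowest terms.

Let p be the probability that Alice plays Up. In a completely mixed equilibrium, Bob must be indifferent between Left and Right.
Bob's expected payoff from Left is 9p + 3(1−p); from Right it is 3p + 8(1−p).
Setting these equal: 6p + 3 = −5p + 8, so p = 5/11.

5/11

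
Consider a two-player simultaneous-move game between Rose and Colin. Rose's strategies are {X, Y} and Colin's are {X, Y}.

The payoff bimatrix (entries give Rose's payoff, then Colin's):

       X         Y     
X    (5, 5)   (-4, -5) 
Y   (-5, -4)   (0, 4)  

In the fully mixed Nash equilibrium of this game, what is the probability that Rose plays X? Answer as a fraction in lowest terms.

4/9

Let p be the probability that Rose plays X. In a completely mixed equilibrium, Colin must be indifferent between X and Y.
Colin's expected payoff from X is 5p − 4(1−p); from Y it is −5p + 4(1−p).
Setting these equal: 9p − 4 = −9p + 4, so p = 4/9.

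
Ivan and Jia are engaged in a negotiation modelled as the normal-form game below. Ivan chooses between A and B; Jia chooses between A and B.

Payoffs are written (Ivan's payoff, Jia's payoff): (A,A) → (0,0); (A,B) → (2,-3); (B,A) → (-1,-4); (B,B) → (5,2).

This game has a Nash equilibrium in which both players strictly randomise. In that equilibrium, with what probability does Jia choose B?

Let q be the probability that Jia plays A. In a completely mixed equilibrium, Ivan must be indifferent between A and B.
Ivan's expected payoff from A is 2(1−q); from B it is −q + 5(1−q).
Setting these equal: −2q + 2 = −6q + 5, so q = 3/4.
Therefore Jia plays B with probability 1 − 3/4 = 1/4.

1/4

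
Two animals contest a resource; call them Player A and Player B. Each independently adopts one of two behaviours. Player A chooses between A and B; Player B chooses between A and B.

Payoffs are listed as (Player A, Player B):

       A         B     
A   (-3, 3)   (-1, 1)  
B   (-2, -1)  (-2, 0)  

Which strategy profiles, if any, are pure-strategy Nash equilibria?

none

(A, A): Player A prefers B (-2 > -3) — not an equilibrium.
(A, B): Player B prefers A (3 > 1) — not an equilibrium.
(B, A): Player B prefers B (0 > -1) — not an equilibrium.
(B, B): Player A prefers A (-1 > -2) — not an equilibrium.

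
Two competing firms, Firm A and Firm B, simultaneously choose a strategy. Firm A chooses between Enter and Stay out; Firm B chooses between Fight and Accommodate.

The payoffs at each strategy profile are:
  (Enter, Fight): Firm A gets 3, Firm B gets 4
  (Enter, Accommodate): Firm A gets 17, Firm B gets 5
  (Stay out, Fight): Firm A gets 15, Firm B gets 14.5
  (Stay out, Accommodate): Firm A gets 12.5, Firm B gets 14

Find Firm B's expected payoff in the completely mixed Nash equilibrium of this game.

11

First find x, the probability Firm A plays Enter, from Firm B's indifference between Fight and Accommodate: 4x + 14.5(1−x) = 5x + 14(1−x), giving x = 1/3.
Since Firm B is indifferent in equilibrium, Firm B's expected payoff equals the payoff from either column against (1/3, 2/3). Using Fight: 4(1/3) + 14.5(2/3) = 11.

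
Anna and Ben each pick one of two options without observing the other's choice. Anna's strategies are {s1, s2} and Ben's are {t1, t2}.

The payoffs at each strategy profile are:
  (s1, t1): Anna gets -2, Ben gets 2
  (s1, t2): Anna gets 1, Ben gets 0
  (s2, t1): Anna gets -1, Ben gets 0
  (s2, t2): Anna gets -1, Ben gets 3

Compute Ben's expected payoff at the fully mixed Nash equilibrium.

6/5

First find x, the probability Anna plays s1, from Ben's indifference between t1 and t2: 2x = 3(1−x), giving x = 3/5.
Since Ben is indifferent in equilibrium, Ben's expected payoff equals the payoff from either column against (3/5, 2/5). Using t1: 2(3/5) = 6/5.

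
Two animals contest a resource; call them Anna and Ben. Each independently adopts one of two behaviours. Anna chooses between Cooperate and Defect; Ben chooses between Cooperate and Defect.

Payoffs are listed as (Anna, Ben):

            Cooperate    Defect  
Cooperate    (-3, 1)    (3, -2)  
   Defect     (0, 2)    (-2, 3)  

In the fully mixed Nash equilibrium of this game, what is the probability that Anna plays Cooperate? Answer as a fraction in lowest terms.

Let r be the probability that Anna plays Cooperate. In a completely mixed equilibrium, Ben must be indifferent between Cooperate and Defect.
Ben's expected payoff from Cooperate is r + 2(1−r); from Defect it is −2r + 3(1−r).
Setting these equal: −r + 2 = −5r + 3, so r = 1/4.

1/4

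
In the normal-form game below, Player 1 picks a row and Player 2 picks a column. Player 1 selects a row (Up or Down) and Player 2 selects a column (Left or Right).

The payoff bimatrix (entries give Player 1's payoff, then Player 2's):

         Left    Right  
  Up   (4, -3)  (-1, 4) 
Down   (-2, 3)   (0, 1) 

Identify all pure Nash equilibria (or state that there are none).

none

(Up, Left): Player 2 prefers Right (4 > -3) — not an equilibrium.
(Up, Right): Player 1 prefers Down (0 > -1) — not an equilibrium.
(Down, Left): Player 1 prefers Up (4 > -2) — not an equilibrium.
(Down, Right): Player 2 prefers Left (3 > 1) — not an equilibrium.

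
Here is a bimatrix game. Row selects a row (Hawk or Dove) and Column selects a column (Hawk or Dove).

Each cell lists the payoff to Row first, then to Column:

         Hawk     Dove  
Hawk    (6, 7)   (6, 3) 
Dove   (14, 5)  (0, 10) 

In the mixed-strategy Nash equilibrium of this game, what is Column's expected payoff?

55/9

First find x, the probability Row plays Hawk, from Column's indifference between Hawk and Dove: 7x + 5(1−x) = 3x + 10(1−x), giving x = 5/9.
Since Column is indifferent in equilibrium, Column's expected payoff equals the payoff from either column against (5/9, 4/9). Using Hawk: 7(5/9) + 5(4/9) = 55/9.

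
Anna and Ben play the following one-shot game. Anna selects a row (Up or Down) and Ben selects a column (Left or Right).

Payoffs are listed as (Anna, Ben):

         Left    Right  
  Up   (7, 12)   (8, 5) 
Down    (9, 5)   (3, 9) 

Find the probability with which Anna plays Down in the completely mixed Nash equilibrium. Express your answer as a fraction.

7/11

Let p be the probability that Anna plays Up. In a completely mixed equilibrium, Ben must be indifferent between Left and Right.
Ben's expected payoff from Left is 12p + 5(1−p); from Right it is 5p + 9(1−p).
Setting these equal: 7p + 5 = −4p + 9, so p = 4/11.
Therefore Anna plays Down with probability 1 − 4/11 = 7/11.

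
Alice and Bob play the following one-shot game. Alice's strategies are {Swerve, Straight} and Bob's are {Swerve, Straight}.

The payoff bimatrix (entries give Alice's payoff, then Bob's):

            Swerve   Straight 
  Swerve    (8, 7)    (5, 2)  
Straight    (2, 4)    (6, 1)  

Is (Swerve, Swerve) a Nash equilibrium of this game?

Yes

At (Swerve, Swerve), Alice earns 8; switching to Straight would give 2, so Alice has no profitable deviation.
Bob earns 7; switching to Straight would give 2, so Bob has no profitable deviation.
Neither player can gain by a unilateral deviation, so this profile is a Nash equilibrium.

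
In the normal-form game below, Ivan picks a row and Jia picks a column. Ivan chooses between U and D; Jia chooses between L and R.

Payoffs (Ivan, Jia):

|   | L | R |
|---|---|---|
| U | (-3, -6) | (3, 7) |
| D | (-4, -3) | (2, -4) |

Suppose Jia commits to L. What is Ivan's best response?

U

Against L, Ivan earns -3 from U and -4 from D.
So U is the best response.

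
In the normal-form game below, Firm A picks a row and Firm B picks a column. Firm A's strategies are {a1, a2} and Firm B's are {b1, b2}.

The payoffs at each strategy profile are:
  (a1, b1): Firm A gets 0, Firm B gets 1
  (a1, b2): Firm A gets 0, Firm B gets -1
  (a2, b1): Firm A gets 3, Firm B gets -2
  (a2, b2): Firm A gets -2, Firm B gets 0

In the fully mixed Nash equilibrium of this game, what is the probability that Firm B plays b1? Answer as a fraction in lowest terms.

Let c be the probability that Firm B plays b1. In a completely mixed equilibrium, Firm A must be indifferent between a1 and a2.
Firm A's expected payoff from a1 is 0; from a2 it is 3c − 2(1−c).
Setting these equal: 0 = 5c − 2, so c = 2/5.

2/5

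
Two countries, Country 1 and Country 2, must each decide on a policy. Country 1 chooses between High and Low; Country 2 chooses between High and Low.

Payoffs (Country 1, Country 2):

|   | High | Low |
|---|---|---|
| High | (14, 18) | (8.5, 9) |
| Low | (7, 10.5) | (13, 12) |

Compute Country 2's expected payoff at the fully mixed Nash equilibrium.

81/7

First find p, the probability Country 1 plays High, from Country 2's indifference between High and Low: 18p + 10.5(1−p) = 9p + 12(1−p), giving p = 1/7.
Since Country 2 is indifferent in equilibrium, Country 2's expected payoff equals the payoff from either column against (1/7, 6/7). Using High: 18(1/7) + 10.5(6/7) = 81/7.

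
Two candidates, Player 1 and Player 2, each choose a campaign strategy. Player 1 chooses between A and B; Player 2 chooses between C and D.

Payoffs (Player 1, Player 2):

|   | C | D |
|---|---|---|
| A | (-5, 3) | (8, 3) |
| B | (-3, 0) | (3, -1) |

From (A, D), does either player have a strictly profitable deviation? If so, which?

Player 1 at (A, D) earns 8; deviating to B yields 3 — not better.
Player 2 earns 3; deviating to C yields 3 — not better.
Neither player can strictly improve; the profile is a Nash equilibrium.

Neither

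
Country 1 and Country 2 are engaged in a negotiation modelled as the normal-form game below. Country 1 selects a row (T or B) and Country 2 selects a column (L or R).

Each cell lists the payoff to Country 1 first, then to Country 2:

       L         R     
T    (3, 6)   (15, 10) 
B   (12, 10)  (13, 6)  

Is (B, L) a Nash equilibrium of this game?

At (B, L), Country 1 earns 12; switching to T would give 3, so Country 1 has no profitable deviation.
Country 2 earns 10; switching to R would give 6, so Country 2 has no profitable deviation.
Neither player can gain by a unilateral deviation, so this profile is a Nash equilibrium.

Yes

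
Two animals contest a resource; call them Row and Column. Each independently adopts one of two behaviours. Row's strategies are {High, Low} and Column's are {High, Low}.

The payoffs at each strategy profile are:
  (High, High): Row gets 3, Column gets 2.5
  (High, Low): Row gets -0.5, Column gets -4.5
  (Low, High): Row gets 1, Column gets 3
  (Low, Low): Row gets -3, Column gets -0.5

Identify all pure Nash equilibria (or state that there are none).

(High, High): Row gets 3 ≥ 1 from Low, and Column gets 2.5 ≥ -4.5 from Low — Nash equilibrium.
(High, Low): Column prefers High (2.5 > -4.5) — not an equilibrium.
(Low, High): Row prefers High (3 > 1) — not an equilibrium.
(Low, Low): Row prefers High (-0.5 > -3); Column prefers High (3 > -0.5) — not an equilibrium.

(High, High)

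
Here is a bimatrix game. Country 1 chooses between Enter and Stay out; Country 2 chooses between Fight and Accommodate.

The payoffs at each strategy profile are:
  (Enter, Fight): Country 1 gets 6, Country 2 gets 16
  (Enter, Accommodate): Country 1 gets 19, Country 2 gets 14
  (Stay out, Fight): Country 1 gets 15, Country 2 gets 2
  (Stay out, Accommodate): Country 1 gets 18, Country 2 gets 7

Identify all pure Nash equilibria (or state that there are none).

(Enter, Fight): Country 1 prefers Stay out (15 > 6) — not an equilibrium.
(Enter, Accommodate): Country 2 prefers Fight (16 > 14) — not an equilibrium.
(Stay out, Fight): Country 2 prefers Accommodate (7 > 2) — not an equilibrium.
(Stay out, Accommodate): Country 1 prefers Enter (19 > 18) — not an equilibrium.

none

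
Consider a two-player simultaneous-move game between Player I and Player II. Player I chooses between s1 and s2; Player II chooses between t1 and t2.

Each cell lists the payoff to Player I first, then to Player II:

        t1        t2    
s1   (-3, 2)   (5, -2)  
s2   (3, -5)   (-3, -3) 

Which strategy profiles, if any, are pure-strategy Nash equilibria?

none

(s1, t1): Player I prefers s2 (3 > -3) — not an equilibrium.
(s1, t2): Player II prefers t1 (2 > -2) — not an equilibrium.
(s2, t1): Player II prefers t2 (-3 > -5) — not an equilibrium.
(s2, t2): Player I prefers s1 (5 > -3) — not an equilibrium.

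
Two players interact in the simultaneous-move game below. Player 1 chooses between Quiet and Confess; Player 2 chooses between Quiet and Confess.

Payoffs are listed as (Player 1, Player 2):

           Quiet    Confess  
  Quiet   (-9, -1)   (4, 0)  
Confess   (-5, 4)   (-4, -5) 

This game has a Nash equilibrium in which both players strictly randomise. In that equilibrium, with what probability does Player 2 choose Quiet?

2/3

Let q be the probability that Player 2 plays Quiet. In a completely mixed equilibrium, Player 1 must be indifferent between Quiet and Confess.
Player 1's expected payoff from Quiet is −9q + 4(1−q); from Confess it is −5q − 4(1−q).
Setting these equal: −13q + 4 = −q − 4, so q = 2/3.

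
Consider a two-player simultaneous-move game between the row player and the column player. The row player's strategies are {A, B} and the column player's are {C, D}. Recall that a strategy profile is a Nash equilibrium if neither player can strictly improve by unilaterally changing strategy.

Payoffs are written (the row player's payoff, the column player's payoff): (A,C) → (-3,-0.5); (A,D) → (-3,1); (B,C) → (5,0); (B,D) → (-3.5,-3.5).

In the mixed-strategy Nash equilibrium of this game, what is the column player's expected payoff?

-7/20

First find p, the probability the row player plays A, from the column player's indifference between C and D: −0.5p = p − 3.5(1−p), giving p = 7/10.
Since the column player is indifferent in equilibrium, the column player's expected payoff equals the payoff from either column against (7/10, 3/10). Using C: −0.5(7/10) = -7/20.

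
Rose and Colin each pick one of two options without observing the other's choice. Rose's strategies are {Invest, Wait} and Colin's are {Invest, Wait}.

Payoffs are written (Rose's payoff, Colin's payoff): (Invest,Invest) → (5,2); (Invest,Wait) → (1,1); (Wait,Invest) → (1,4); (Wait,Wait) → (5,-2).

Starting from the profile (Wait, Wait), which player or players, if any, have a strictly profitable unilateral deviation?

Rose at (Wait, Wait) earns 5; deviating to Invest yields 1 — not better.
Colin earns -2; deviating to Invest yields 4 — a strict improvement.
Only Colin has a strictly profitable deviation.

Colin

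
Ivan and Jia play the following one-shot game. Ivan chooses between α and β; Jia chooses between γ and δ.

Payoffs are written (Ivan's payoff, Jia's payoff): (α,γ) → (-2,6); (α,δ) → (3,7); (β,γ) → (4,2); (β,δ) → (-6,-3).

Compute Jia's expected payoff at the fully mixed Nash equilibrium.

16/3

First find p, the probability Ivan plays α, from Jia's indifference between γ and δ: 6p + 2(1−p) = 7p − 3(1−p), giving p = 5/6.
Since Jia is indifferent in equilibrium, Jia's expected payoff equals the payoff from either column against (5/6, 1/6). Using γ: 6(5/6) + 2(1/6) = 16/3.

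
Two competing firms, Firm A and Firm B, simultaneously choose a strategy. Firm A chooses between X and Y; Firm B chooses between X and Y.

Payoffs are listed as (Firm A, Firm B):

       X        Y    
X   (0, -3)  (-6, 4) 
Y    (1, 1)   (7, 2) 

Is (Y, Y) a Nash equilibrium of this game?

At (Y, Y), Firm A earns 7; switching to X would give -6, so Firm A has no profitable deviation.
Firm B earns 2; switching to X would give 1, so Firm B has no profitable deviation.
Neither player can gain by a unilateral deviation, so this profile is a Nash equilibrium.

Yes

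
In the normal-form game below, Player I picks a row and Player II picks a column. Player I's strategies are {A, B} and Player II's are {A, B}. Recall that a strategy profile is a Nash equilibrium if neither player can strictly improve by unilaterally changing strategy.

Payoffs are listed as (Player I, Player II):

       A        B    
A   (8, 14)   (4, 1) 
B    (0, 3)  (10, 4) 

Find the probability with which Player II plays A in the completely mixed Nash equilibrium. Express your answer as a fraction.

3/7

Let q be the probability that Player II plays A. In a completely mixed equilibrium, Player I must be indifferent between A and B.
Player I's expected payoff from A is 8q + 4(1−q); from B it is 10(1−q).
Setting these equal: 4q + 4 = −10q + 10, so q = 3/7.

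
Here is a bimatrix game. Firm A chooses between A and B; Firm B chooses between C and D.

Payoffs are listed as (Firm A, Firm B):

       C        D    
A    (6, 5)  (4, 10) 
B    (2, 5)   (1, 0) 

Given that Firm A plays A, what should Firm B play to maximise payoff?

D

Against A, Firm B earns 5 from C and 10 from D.
So D is the best response.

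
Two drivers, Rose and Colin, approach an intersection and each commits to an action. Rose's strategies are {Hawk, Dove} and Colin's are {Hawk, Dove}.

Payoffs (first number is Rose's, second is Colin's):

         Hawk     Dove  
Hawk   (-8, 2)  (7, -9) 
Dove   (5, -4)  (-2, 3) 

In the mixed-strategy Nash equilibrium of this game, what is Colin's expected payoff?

First find x, the probability Rose plays Hawk, from Colin's indifference between Hawk and Dove: 2x − 4(1−x) = −9x + 3(1−x), giving x = 7/18.
Since Colin is indifferent in equilibrium, Colin's expected payoff equals the payoff from either column against (7/18, 11/18). Using Hawk: 2(7/18) − 4(11/18) = -5/3.

-5/3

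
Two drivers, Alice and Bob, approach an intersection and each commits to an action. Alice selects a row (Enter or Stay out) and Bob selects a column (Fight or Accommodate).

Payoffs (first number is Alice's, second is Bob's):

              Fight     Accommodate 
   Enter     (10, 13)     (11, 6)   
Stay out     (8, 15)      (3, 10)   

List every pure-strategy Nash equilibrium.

(Enter, Fight): Alice gets 10 ≥ 8 from Stay out, and Bob gets 13 ≥ 6 from Accommodate — Nash equilibrium.
(Enter, Accommodate): Bob prefers Fight (13 > 6) — not an equilibrium.
(Stay out, Fight): Alice prefers Enter (10 > 8) — not an equilibrium.
(Stay out, Accommodate): Alice prefers Enter (11 > 3); Bob prefers Fight (15 > 10) — not an equilibrium.

(Enter, Fight)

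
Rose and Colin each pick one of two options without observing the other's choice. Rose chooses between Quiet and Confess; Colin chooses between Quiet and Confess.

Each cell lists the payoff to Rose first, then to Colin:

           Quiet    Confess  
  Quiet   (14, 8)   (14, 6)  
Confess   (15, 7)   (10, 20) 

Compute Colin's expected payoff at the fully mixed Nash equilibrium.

118/15

First find p, the probability Rose plays Quiet, from Colin's indifference between Quiet and Confess: 8p + 7(1−p) = 6p + 20(1−p), giving p = 13/15.
Since Colin is indifferent in equilibrium, Colin's expected payoff equals the payoff from either column against (13/15, 2/15). Using Quiet: 8(13/15) + 7(2/15) = 118/15.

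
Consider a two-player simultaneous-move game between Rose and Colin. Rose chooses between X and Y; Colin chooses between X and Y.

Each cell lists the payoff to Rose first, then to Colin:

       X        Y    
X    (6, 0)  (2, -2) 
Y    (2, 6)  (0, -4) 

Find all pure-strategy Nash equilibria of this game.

(X, X): Rose gets 6 ≥ 2 from Y, and Colin gets 0 ≥ -2 from Y — Nash equilibrium.
(X, Y): Colin prefers X (0 > -2) — not an equilibrium.
(Y, X): Rose prefers X (6 > 2) — not an equilibrium.
(Y, Y): Rose prefers X (2 > 0); Colin prefers X (6 > -4) — not an equilibrium.

(X, X)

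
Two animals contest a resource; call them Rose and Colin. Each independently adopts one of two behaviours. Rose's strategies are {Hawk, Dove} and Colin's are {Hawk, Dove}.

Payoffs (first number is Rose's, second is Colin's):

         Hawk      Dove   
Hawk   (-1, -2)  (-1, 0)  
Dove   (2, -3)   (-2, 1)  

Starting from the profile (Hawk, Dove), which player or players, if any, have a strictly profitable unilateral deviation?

Neither

Rose at (Hawk, Dove) earns -1; deviating to Dove yields -2 — not better.
Colin earns 0; deviating to Hawk yields -2 — not better.
Neither player can strictly improve; the profile is a Nash equilibrium.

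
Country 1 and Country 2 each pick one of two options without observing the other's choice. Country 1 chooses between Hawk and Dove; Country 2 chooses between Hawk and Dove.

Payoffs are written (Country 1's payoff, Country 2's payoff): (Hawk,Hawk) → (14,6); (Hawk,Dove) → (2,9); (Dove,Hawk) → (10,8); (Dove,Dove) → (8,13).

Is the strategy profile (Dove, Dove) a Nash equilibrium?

At (Dove, Dove), Country 1 earns 8; switching to Hawk would give 2, so Country 1 has no profitable deviation.
Country 2 earns 13; switching to Hawk would give 8, so Country 2 has no profitable deviation.
Neither player can gain by a unilateral deviation, so this profile is a Nash equilibrium.

Yes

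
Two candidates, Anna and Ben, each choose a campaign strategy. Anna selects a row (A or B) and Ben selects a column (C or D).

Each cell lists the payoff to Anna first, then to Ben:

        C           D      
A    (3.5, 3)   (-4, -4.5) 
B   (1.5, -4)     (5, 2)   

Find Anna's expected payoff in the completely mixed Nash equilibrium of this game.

47/22

First find y, the probability Ben plays C, from Anna's indifference between A and B: 3.5y − 4(1−y) = 1.5y + 5(1−y), giving y = 9/11.
Since Anna is indifferent in equilibrium, Anna's expected payoff equals the payoff from either row against (9/11, 2/11). Using A: 3.5(9/11) − 4(2/11) = 47/22.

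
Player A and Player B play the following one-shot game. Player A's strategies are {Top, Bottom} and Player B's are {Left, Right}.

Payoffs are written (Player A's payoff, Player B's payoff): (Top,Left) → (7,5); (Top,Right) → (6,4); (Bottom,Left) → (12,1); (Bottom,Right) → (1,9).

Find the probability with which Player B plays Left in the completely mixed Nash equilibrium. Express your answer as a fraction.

Let q be the probability that Player B plays Left. In a completely mixed equilibrium, Player A must be indifferent between Top and Bottom.
Player A's expected payoff from Top is 7q + 6(1−q); from Bottom it is 12q + (1−q).
Setting these equal: q + 6 = 11q + 1, so q = 1/2.

1/2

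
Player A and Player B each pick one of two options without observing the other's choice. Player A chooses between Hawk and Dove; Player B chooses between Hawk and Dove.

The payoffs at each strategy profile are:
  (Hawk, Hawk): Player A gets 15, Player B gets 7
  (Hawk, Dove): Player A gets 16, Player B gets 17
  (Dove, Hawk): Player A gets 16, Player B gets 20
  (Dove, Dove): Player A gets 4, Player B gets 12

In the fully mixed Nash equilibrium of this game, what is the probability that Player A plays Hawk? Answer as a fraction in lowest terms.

4/9

Let x be the probability that Player A plays Hawk. In a completely mixed equilibrium, Player B must be indifferent between Hawk and Dove.
Player B's expected payoff from Hawk is 7x + 20(1−x); from Dove it is 17x + 12(1−x).
Setting these equal: −13x + 20 = 5x + 12, so x = 4/9.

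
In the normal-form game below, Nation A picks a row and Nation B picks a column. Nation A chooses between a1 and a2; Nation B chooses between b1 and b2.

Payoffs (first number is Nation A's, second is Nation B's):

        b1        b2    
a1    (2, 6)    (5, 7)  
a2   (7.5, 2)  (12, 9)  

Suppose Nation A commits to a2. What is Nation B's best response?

b2

Against a2, Nation B earns 2 from b1 and 9 from b2.
So b2 is the best response.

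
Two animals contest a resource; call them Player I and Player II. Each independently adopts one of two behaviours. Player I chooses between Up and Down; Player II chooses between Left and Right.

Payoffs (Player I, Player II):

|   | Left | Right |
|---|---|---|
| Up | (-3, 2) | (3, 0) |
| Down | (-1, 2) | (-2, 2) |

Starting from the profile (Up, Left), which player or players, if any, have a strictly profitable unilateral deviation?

Player I

Player I at (Up, Left) earns -3; deviating to Down yields -1 — a strict improvement.
Player II earns 2; deviating to Right yields 0 — not better.
Only Player I has a strictly profitable deviation.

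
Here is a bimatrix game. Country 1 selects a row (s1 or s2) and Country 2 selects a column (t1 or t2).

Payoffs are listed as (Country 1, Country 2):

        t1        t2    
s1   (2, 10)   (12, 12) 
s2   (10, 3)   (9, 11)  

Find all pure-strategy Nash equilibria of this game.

(s1, t1): Country 1 prefers s2 (10 > 2); Country 2 prefers t2 (12 > 10) — not an equilibrium.
(s1, t2): Country 1 gets 12 ≥ 9 from s2, and Country 2 gets 12 ≥ 10 from t1 — Nash equilibrium.
(s2, t1): Country 2 prefers t2 (11 > 3) — not an equilibrium.
(s2, t2): Country 1 prefers s1 (12 > 9) — not an equilibrium.

(s1, t2)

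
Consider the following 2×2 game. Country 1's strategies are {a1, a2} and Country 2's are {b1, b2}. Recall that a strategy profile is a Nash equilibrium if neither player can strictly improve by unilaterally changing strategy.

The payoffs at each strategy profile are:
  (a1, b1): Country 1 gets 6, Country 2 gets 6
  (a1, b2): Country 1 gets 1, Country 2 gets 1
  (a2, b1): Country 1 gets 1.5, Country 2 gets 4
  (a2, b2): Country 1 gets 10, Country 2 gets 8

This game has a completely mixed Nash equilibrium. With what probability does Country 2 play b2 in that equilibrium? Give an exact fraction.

1/3

Let y be the probability that Country 2 plays b1. In a completely mixed equilibrium, Country 1 must be indifferent between a1 and a2.
Country 1's expected payoff from a1 is 6y + (1−y); from a2 it is 1.5y + 10(1−y).
Setting these equal: 5y + 1 = −8.5y + 10, so y = 2/3.
Therefore Country 2 plays b2 with probability 1 − 2/3 = 1/3.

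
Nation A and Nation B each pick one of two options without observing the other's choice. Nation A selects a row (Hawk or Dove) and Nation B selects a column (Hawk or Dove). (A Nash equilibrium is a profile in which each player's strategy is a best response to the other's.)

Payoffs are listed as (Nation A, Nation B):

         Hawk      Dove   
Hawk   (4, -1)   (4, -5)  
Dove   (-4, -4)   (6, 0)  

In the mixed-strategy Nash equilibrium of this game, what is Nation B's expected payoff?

First find x, the probability Nation A plays Hawk, from Nation B's indifference between Hawk and Dove: −x − 4(1−x) = −5x, giving x = 1/2.
Since Nation B is indifferent in equilibrium, Nation B's expected payoff equals the payoff from either column against (1/2, 1/2). Using Hawk: −(1/2) − 4(1/2) = -5/2.

-5/2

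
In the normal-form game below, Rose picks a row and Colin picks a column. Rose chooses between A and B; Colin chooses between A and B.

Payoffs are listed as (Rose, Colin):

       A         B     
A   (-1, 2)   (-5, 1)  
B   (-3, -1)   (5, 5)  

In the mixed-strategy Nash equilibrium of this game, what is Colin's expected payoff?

11/7

First find p, the probability Rose plays A, from Colin's indifference between A and B: 2p − (1−p) = p + 5(1−p), giving p = 6/7.
Since Colin is indifferent in equilibrium, Colin's expected payoff equals the payoff from either column against (6/7, 1/7). Using A: 2(6/7) − (1/7) = 11/7.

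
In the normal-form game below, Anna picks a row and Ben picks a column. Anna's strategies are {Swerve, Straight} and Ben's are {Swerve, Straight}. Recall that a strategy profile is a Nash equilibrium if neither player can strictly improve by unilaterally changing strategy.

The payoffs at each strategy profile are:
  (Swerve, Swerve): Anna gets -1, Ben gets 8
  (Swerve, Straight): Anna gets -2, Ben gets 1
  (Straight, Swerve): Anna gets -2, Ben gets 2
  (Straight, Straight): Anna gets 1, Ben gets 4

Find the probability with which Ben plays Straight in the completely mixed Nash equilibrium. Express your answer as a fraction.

1/4

Let q be the probability that Ben plays Swerve. In a completely mixed equilibrium, Anna must be indifferent between Swerve and Straight.
Anna's expected payoff from Swerve is −q − 2(1−q); from Straight it is −2q + (1−q).
Setting these equal: q − 2 = −3q + 1, so q = 3/4.
Therefore Ben plays Straight with probability 1 − 3/4 = 1/4.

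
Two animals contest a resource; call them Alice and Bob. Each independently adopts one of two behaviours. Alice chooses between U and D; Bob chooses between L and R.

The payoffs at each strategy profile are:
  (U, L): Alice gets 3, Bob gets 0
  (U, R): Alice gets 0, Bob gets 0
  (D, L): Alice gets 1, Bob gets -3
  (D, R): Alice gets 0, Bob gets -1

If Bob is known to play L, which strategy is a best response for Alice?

U

Against L, Alice earns 3 from U and 1 from D.
So U is the best response.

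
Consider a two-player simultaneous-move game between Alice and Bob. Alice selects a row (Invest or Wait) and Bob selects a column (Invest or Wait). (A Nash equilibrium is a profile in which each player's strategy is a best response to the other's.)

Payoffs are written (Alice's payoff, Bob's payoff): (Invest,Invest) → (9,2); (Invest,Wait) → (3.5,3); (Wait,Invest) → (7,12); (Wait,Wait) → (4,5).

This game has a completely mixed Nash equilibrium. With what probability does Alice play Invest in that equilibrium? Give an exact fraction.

Let r be the probability that Alice plays Invest. In a completely mixed equilibrium, Bob must be indifferent between Invest and Wait.
Bob's expected payoff from Invest is 2r + 12(1−r); from Wait it is 3r + 5(1−r).
Setting these equal: −10r + 12 = −2r + 5, so r = 7/8.

7/8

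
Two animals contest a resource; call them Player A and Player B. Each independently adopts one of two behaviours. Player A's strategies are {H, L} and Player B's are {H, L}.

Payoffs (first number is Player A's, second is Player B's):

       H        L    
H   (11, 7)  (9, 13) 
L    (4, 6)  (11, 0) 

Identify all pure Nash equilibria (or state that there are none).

none

(H, H): Player B prefers L (13 > 7) — not an equilibrium.
(H, L): Player A prefers L (11 > 9) — not an equilibrium.
(L, H): Player A prefers H (11 > 4) — not an equilibrium.
(L, L): Player B prefers H (6 > 0) — not an equilibrium.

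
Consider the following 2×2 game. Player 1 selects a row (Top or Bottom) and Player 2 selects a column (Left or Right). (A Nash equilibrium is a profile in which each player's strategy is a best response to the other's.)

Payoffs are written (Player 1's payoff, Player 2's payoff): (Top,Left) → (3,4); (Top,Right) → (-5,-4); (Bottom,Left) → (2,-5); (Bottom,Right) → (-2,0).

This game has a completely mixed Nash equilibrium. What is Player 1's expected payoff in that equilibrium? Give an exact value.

First find y, the probability Player 2 plays Left, from Player 1's indifference between Top and Bottom: 3y − 5(1−y) = 2y − 2(1−y), giving y = 3/4.
Since Player 1 is indifferent in equilibrium, Player 1's expected payoff equals the payoff from either row against (3/4, 1/4). Using Top: 3(3/4) − 5(1/4) = 1.

1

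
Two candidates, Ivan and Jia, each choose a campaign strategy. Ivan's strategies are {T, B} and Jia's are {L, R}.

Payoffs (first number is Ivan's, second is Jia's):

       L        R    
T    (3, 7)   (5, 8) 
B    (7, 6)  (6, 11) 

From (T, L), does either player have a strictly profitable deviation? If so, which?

Ivan at (T, L) earns 3; deviating to B yields 7 — a strict improvement.
Jia earns 7; deviating to R yields 8 — a strict improvement.
Both Ivan and Jia have strictly profitable deviations.

Both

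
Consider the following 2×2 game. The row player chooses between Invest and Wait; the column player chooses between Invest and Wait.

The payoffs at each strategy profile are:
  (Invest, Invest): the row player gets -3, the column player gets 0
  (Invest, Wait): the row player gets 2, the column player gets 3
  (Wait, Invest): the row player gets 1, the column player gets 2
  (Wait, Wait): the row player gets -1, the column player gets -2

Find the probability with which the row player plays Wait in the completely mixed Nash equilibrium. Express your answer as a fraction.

Let x be the probability that the row player plays Invest. In a completely mixed equilibrium, the column player must be indifferent between Invest and Wait.
The column player's expected payoff from Invest is 2(1−x); from Wait it is 3x − 2(1−x).
Setting these equal: −2x + 2 = 5x − 2, so x = 4/7.
Therefore the row player plays Wait with probability 1 − 4/7 = 3/7.

3/7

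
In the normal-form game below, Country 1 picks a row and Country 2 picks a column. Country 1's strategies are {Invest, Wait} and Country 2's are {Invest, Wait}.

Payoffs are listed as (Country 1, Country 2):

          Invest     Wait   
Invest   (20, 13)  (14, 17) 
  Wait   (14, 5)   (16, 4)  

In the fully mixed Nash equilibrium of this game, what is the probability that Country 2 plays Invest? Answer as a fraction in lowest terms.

1/4

Let q be the probability that Country 2 plays Invest. In a completely mixed equilibrium, Country 1 must be indifferent between Invest and Wait.
Country 1's expected payoff from Invest is 20q + 14(1−q); from Wait it is 14q + 16(1−q).
Setting these equal: 6q + 14 = −2q + 16, so q = 1/4.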